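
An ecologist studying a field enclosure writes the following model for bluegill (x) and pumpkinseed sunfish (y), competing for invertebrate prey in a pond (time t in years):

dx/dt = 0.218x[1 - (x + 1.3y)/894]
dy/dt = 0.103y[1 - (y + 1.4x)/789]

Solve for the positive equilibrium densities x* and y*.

x* ≈ 161, y* ≈ 564

Setting both brackets to zero gives the nullclines x + 1.3y = 894 and 1.4x + y = 789.
Substituting y = 789 - 1.4x into the first: x(1 - 1.3·1.4) = 894 - 1.3·789.
So x* = -132/-0.82 = 161, and then y* = 789 - 1.4·161 = 564.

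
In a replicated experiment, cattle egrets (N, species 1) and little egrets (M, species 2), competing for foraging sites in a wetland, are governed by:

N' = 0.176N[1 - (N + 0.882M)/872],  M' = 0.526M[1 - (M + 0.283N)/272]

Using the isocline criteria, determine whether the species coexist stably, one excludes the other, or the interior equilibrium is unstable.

stable coexistence

Compare the nullcline intercepts: K1/α12 = 872/0.882 = 989 > K2 = 272; K2/α21 = 272/0.283 = 961 > K1 = 872.
Since both inequalities hold, each species can invade when rare, so the interior equilibrium is stable.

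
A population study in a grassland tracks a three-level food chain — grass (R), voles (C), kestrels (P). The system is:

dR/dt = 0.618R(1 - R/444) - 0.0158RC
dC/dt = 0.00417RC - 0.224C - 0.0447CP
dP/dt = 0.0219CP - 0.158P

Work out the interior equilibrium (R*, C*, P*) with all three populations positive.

From dP/dt = 0: 0.0219C* = 0.158, so C* = 7.21.
From dR/dt = 0: 0.618(1 - R*/444) = 0.0158·7.21, giving R* = 444·(1 - 0.184) = 362.
From dC/dt = 0: 0.00417·362 - 0.224 = 0.0447P*, so P* = 1.29/0.0447 = 28.8.

R* ≈ 362, C* ≈ 7.21, P* ≈ 28.8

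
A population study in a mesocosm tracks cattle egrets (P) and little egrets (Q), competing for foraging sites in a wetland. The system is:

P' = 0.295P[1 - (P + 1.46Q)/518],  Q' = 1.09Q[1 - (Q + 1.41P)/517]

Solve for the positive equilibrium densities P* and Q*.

P* ≈ 224, Q* ≈ 202

Setting both brackets to zero gives the nullclines P + 1.46Q = 518 and 1.41P + Q = 517.
Substituting Q = 517 - 1.41P into the first: P(1 - 1.46·1.41) = 518 - 1.46·517.
So P* = -237/-1.06 = 224, and then Q* = 517 - 1.41·224 = 202.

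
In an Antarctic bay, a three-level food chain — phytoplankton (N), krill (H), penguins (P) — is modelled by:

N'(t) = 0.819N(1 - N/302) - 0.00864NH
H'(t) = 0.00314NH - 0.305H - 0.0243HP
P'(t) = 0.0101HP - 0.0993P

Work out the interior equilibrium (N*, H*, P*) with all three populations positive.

N* ≈ 271, H* ≈ 9.83, P* ≈ 22.4

From dP/dt = 0: 0.0101H* = 0.0993, so H* = 9.83.
From dN/dt = 0: 0.819(1 - N*/302) = 0.00864·9.83, giving N* = 302·(1 - 0.104) = 271.
From dH/dt = 0: 0.00314·271 - 0.305 = 0.0243P*, so P* = 0.545/0.0243 = 22.4.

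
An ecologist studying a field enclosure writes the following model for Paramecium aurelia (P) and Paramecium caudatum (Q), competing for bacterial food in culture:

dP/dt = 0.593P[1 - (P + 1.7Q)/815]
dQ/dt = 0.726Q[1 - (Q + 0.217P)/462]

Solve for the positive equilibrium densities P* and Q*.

P* ≈ 46.9, Q* ≈ 452

Setting both brackets to zero gives the nullclines P + 1.7Q = 815 and 0.217P + Q = 462.
Substituting Q = 462 - 0.217P into the first: P(1 - 1.7·0.217) = 815 - 1.7·462.
So P* = 29.6/0.631 = 46.9, and then Q* = 462 - 0.217·46.9 = 452.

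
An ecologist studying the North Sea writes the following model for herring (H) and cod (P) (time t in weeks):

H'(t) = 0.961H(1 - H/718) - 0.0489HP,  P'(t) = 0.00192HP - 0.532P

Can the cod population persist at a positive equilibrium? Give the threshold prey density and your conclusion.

Threshold H = 277; K > 277, so yes, the predator persists.

The predator equation gives dP/dt > 0 only when H > 0.532/0.00192 = 277.
Without the predator, H → K = 718. Since 718 > 277, the predator can invade and persist.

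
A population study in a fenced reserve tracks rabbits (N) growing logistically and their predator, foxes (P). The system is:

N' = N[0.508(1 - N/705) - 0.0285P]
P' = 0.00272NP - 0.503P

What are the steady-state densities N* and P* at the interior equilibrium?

N* ≈ 185, P* ≈ 13.1

From dP/dt = 0 with P > 0: 0.00272N* = 0.503, so N* = 185.
Substitute into dN/dt = 0: 0.508(1 - 185/705) = 0.0285P*.
The bracket is 0.738, giving P* = 0.375/0.0285 = 13.1.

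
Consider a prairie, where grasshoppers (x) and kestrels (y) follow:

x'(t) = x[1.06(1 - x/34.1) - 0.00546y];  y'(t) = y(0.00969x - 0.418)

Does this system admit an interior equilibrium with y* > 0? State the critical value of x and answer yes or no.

The predator equation gives dy/dt > 0 only when x > 0.418/0.00969 = 43.1.
Without the predator, x → K = 34.1. Since 34.1 < 43.1, the predator cannot invade.

Threshold x = 43.1; K < 43.1, so no, the predator goes extinct.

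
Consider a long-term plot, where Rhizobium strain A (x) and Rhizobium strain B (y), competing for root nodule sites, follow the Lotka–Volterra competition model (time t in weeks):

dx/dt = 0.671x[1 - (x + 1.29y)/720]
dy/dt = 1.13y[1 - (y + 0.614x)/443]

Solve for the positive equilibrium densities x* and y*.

x* ≈ 714, y* ≈ 4.42

Setting both brackets to zero gives the nullclines x + 1.29y = 720 and 0.614x + y = 443.
Substituting y = 443 - 0.614x into the first: x(1 - 1.29·0.614) = 720 - 1.29·443.
So x* = 149/0.208 = 714, and then y* = 443 - 0.614·714 = 4.42.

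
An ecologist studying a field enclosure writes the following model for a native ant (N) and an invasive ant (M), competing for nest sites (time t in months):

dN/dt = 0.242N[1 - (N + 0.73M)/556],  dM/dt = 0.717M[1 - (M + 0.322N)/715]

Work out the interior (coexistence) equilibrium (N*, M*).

N* ≈ 44.5, M* ≈ 701

Setting both brackets to zero gives the nullclines N + 0.73M = 556 and 0.322N + M = 715.
Substituting M = 715 - 0.322N into the first: N(1 - 0.73·0.322) = 556 - 0.73·715.
So N* = 34.1/0.765 = 44.5, and then M* = 715 - 0.322·44.5 = 701.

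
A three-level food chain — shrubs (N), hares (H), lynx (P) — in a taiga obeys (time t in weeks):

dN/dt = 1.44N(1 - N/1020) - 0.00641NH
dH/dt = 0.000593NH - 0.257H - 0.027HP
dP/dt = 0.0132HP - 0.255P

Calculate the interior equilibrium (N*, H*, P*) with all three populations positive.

From dP/dt = 0: 0.0132H* = 0.255, so H* = 19.3.
From dN/dt = 0: 1.44(1 - N*/1020) = 0.00641·19.3, giving N* = 1020·(1 - 0.086) = 932.
From dH/dt = 0: 0.000593·932 - 0.257 = 0.027P*, so P* = 0.296/0.027 = 11.

N* ≈ 932, H* ≈ 19.3, P* ≈ 11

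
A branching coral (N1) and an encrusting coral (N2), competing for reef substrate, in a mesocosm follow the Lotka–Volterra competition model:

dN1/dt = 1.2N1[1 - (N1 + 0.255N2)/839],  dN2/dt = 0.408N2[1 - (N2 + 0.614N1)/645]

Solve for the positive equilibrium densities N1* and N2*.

Setting both brackets to zero gives the nullclines N1 + 0.255N2 = 839 and 0.614N1 + N2 = 645.
Substituting N2 = 645 - 0.614N1 into the first: N1(1 - 0.255·0.614) = 839 - 0.255·645.
So N1* = 675/0.843 = 800, and then N2* = 645 - 0.614·800 = 154.

N1* ≈ 800, N2* ≈ 154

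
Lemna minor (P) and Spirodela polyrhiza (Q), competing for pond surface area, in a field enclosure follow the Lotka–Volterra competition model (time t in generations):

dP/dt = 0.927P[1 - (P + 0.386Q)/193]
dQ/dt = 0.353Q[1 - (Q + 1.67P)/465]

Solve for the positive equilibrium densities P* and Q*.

Setting both brackets to zero gives the nullclines P + 0.386Q = 193 and 1.67P + Q = 465.
Substituting Q = 465 - 1.67P into the first: P(1 - 0.386·1.67) = 193 - 0.386·465.
So P* = 13.5/0.355 = 38, and then Q* = 465 - 1.67·38 = 402.

P* ≈ 38, Q* ≈ 402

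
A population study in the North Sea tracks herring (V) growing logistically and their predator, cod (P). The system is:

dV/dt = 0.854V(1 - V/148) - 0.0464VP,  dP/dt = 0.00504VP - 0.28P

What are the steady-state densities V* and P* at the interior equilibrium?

From dP/dt = 0 with P > 0: 0.00504V* = 0.28, so V* = 55.6.
Substitute into dV/dt = 0: 0.854(1 - 55.6/148) = 0.0464P*.
The bracket is 0.625, giving P* = 0.533/0.0464 = 11.5.

V* ≈ 55.6, P* ≈ 11.5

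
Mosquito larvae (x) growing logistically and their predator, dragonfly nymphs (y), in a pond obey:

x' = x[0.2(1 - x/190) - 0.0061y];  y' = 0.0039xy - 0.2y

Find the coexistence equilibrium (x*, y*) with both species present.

From dy/dt = 0 with y > 0: 0.0039x* = 0.2, so x* = 51.3.
Substitute into dx/dt = 0: 0.2(1 - 51.3/190) = 0.0061y*.
The bracket is 0.73, giving y* = 0.146/0.0061 = 23.9.

x* ≈ 51.3, y* ≈ 23.9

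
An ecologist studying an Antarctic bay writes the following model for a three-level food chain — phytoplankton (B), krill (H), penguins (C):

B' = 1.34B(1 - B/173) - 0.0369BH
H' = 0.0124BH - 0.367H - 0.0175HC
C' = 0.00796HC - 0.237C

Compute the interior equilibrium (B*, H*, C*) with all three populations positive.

From dC/dt = 0: 0.00796H* = 0.237, so H* = 29.8.
From dB/dt = 0: 1.34(1 - B*/173) = 0.0369·29.8, giving B* = 173·(1 - 0.82) = 31.2.
From dH/dt = 0: 0.0124·31.2 - 0.367 = 0.0175C*, so C* = 0.0194/0.0175 = 1.11.

B* ≈ 31.2, H* ≈ 29.8, C* ≈ 1.11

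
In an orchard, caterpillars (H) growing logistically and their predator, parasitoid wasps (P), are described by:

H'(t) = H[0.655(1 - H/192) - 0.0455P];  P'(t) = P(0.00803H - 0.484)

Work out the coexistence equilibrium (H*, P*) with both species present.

From dP/dt = 0 with P > 0: 0.00803H* = 0.484, so H* = 60.3.
Substitute into dH/dt = 0: 0.655(1 - 60.3/192) = 0.0455P*.
The bracket is 0.686, giving P* = 0.449/0.0455 = 9.88.

H* ≈ 60.3, P* ≈ 9.88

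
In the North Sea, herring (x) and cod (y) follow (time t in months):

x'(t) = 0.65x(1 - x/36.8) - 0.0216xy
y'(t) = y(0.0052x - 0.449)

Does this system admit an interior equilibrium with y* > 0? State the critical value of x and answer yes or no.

Threshold x = 86.3; K < 86.3, so no, the predator goes extinct.

The predator equation gives dy/dt > 0 only when x > 0.449/0.0052 = 86.3.
Without the predator, x → K = 36.8. Since 36.8 < 86.3, the predator cannot invade.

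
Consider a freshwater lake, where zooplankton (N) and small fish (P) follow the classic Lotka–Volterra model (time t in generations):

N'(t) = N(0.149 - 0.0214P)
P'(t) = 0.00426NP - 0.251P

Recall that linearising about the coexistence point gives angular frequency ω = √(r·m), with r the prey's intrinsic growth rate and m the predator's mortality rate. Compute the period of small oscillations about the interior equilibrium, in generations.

T ≈ 32.5 generations

Here r = 0.149 and m = 0.251, so r·m = 0.0374.
ω = √0.0374 = 0.193 per generation, hence T = 2π/ω ≈ 32.5 generations.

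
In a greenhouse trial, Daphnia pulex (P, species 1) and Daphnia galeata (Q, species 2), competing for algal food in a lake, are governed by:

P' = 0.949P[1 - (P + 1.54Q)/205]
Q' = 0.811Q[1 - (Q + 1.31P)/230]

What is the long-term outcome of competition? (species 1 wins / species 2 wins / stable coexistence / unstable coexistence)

Compare the nullcline intercepts: K1/α12 = 205/1.54 = 133 < K2 = 230; K2/α21 = 230/1.31 = 176 < K1 = 205.
Since both are reversed, neither can invade when rare; the interior point is a saddle.

unstable coexistence (outcome depends on initial conditions)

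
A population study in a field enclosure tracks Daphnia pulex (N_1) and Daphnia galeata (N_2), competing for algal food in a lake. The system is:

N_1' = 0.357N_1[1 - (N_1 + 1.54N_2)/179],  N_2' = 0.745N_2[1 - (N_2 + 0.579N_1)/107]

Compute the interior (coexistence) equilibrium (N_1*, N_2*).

Setting both brackets to zero gives the nullclines N_1 + 1.54N_2 = 179 and 0.579N_1 + N_2 = 107.
Substituting N_2 = 107 - 0.579N_1 into the first: N_1(1 - 1.54·0.579) = 179 - 1.54·107.
So N_1* = 14.2/0.108 = 131, and then N_2* = 107 - 0.579·131 = 31.

N_1* ≈ 131, N_2* ≈ 31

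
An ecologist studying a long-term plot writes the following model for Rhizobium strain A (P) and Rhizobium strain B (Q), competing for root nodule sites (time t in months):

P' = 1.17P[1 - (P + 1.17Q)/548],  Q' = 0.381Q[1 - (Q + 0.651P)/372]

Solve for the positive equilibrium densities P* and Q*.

P* ≈ 473, Q* ≈ 64

Setting both brackets to zero gives the nullclines P + 1.17Q = 548 and 0.651P + Q = 372.
Substituting Q = 372 - 0.651P into the first: P(1 - 1.17·0.651) = 548 - 1.17·372.
So P* = 113/0.238 = 473, and then Q* = 372 - 0.651·473 = 64.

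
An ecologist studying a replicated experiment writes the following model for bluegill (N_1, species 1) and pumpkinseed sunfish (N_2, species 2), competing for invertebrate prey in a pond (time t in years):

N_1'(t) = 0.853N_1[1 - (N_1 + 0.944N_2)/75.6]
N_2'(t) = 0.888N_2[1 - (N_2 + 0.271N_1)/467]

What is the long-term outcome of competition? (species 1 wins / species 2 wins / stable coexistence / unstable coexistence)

Compare the nullcline intercepts: K1/α12 = 75.6/0.944 = 80.1 < K2 = 467; K2/α21 = 467/0.271 = 1720 > K1 = 75.6.
Since the inequalities point opposite ways, species 2 can invade but species 1 cannot.

species 2 excludes species 1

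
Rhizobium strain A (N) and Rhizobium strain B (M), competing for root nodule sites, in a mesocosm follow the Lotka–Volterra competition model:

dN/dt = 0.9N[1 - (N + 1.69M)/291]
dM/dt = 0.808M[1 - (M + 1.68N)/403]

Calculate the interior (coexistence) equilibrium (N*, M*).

Setting both brackets to zero gives the nullclines N + 1.69M = 291 and 1.68N + M = 403.
Substituting M = 403 - 1.68N into the first: N(1 - 1.69·1.68) = 291 - 1.69·403.
So N* = -390/-1.84 = 212, and then M* = 403 - 1.68·212 = 46.7.

N* ≈ 212, M* ≈ 46.7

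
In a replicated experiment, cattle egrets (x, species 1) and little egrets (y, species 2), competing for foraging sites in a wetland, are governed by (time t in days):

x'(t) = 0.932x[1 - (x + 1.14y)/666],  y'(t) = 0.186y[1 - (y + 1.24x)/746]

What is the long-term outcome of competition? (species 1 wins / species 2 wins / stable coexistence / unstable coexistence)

Compare the nullcline intercepts: K1/α12 = 666/1.14 = 584 < K2 = 746; K2/α21 = 746/1.24 = 602 < K1 = 666.
Since both are reversed, neither can invade when rare; the interior point is a saddle.

unstable coexistence (outcome depends on initial conditions)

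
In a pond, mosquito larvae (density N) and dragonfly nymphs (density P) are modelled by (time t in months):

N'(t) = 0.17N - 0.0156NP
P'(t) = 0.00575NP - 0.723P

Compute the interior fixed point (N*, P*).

N* ≈ 126, P* ≈ 10.9

Set dP/dt = 0 with P > 0: 0.00575N - 0.723 = 0, so N* = 0.723/0.00575 = 126.
Set dN/dt = 0 with N > 0: 0.17 - 0.0156P = 0, so P* = 0.17/0.0156 = 10.9.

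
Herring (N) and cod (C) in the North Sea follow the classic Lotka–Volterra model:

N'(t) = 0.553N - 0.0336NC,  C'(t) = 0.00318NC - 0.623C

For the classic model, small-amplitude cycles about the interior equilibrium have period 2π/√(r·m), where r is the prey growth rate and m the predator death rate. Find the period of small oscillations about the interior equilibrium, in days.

T ≈ 10.7 days

Here r = 0.553 and m = 0.623, so r·m = 0.345.
ω = √0.345 = 0.587 per day, hence T = 2π/ω ≈ 10.7 days.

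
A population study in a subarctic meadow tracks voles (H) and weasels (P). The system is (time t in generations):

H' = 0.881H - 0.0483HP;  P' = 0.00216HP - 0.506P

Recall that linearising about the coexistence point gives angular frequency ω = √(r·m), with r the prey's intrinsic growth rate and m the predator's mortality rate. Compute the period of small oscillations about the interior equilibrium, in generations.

Here r = 0.881 and m = 0.506, so r·m = 0.446.
ω = √0.446 = 0.668 per generation, hence T = 2π/ω ≈ 9.41 generations.

T ≈ 9.41 generations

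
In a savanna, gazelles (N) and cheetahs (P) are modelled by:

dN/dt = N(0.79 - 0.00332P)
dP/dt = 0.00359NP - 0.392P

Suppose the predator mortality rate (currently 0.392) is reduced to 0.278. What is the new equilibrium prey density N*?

At the interior fixed point, setting dP/dt = 0 with P > 0 fixes N* = (predator death rate)/(NP coefficient) — independent of the other coefficients.
With the change, N* = 0.278/0.00359 = 77.4; it falls from 109.

N* ≈ 77.4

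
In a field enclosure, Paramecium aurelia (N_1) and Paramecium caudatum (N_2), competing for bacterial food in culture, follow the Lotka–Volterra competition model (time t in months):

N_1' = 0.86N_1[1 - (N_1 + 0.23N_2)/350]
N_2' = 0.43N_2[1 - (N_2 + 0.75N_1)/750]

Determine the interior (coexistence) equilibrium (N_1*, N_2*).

N_1* ≈ 215, N_2* ≈ 589

Setting both brackets to zero gives the nullclines N_1 + 0.23N_2 = 350 and 0.75N_1 + N_2 = 750.
Substituting N_2 = 750 - 0.75N_1 into the first: N_1(1 - 0.23·0.75) = 350 - 0.23·750.
So N_1* = 178/0.828 = 215, and then N_2* = 750 - 0.75·215 = 589.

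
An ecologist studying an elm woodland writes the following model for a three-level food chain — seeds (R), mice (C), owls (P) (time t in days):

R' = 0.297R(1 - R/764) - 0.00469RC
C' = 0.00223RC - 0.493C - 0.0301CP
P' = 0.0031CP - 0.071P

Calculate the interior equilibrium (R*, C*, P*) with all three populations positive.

R* ≈ 488, C* ≈ 22.9, P* ≈ 19.8

From dP/dt = 0: 0.0031C* = 0.071, so C* = 22.9.
From dR/dt = 0: 0.297(1 - R*/764) = 0.00469·22.9, giving R* = 764·(1 - 0.362) = 488.
From dC/dt = 0: 0.00223·488 - 0.493 = 0.0301P*, so P* = 0.595/0.0301 = 19.8.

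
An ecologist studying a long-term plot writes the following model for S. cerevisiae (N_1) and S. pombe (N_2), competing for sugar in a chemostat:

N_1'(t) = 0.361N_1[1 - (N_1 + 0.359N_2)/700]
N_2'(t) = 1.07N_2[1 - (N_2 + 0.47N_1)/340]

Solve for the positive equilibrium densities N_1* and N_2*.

N_1* ≈ 695, N_2* ≈ 13.2

Setting both brackets to zero gives the nullclines N_1 + 0.359N_2 = 700 and 0.47N_1 + N_2 = 340.
Substituting N_2 = 340 - 0.47N_1 into the first: N_1(1 - 0.359·0.47) = 700 - 0.359·340.
So N_1* = 578/0.831 = 695, and then N_2* = 340 - 0.47·695 = 13.2.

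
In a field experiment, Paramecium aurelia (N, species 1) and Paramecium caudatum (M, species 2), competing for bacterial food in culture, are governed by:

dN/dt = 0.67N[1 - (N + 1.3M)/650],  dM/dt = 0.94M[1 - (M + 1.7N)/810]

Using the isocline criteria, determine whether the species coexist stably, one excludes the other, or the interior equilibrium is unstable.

Compare the nullcline intercepts: K1/α12 = 650/1.3 = 500 < K2 = 810; K2/α21 = 810/1.7 = 476 < K1 = 650.
Since both are reversed, neither can invade when rare; the interior point is a saddle.

unstable coexistence (outcome depends on initial conditions)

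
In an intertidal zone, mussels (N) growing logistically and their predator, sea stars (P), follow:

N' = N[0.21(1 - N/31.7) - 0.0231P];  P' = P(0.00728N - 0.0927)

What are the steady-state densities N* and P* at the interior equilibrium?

N* ≈ 12.7, P* ≈ 5.44

From dP/dt = 0 with P > 0: 0.00728N* = 0.0927, so N* = 12.7.
Substitute into dN/dt = 0: 0.21(1 - 12.7/31.7) = 0.0231P*.
The bracket is 0.598, giving P* = 0.126/0.0231 = 5.44.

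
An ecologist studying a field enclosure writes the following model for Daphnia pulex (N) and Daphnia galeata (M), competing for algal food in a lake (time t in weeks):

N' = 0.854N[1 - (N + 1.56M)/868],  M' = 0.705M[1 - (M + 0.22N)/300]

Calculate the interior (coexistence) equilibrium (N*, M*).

Setting both brackets to zero gives the nullclines N + 1.56M = 868 and 0.22N + M = 300.
Substituting M = 300 - 0.22N into the first: N(1 - 1.56·0.22) = 868 - 1.56·300.
So N* = 400/0.657 = 609, and then M* = 300 - 0.22·609 = 166.

N* ≈ 609, M* ≈ 166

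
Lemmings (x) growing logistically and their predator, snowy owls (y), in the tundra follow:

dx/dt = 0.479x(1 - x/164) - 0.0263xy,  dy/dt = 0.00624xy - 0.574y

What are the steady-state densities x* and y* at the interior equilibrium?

x* ≈ 92, y* ≈ 8

From dy/dt = 0 with y > 0: 0.00624x* = 0.574, so x* = 92.
Substitute into dx/dt = 0: 0.479(1 - 92/164) = 0.0263y*.
The bracket is 0.439, giving y* = 0.21/0.0263 = 8.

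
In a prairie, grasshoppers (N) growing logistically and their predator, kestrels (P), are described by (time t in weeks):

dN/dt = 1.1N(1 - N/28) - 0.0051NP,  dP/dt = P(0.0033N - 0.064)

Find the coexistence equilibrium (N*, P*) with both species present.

From dP/dt = 0 with P > 0: 0.0033N* = 0.064, so N* = 19.4.
Substitute into dN/dt = 0: 1.1(1 - 19.4/28) = 0.0051P*.
The bracket is 0.307, giving P* = 0.338/0.0051 = 66.3.

N* ≈ 19.4, P* ≈ 66.3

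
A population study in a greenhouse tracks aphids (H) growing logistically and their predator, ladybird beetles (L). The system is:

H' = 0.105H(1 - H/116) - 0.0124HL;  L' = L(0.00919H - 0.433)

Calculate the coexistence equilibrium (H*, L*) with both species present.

H* ≈ 47.1, L* ≈ 5.03

From dL/dt = 0 with L > 0: 0.00919H* = 0.433, so H* = 47.1.
Substitute into dH/dt = 0: 0.105(1 - 47.1/116) = 0.0124L*.
The bracket is 0.594, giving L* = 0.0624/0.0124 = 5.03.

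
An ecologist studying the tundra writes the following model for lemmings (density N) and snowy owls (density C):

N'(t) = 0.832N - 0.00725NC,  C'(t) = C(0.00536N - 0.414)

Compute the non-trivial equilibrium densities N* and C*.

Set dC/dt = 0 with C > 0: 0.00536N - 0.414 = 0, so N* = 0.414/0.00536 = 77.2.
Set dN/dt = 0 with N > 0: 0.832 - 0.00725C = 0, so C* = 0.832/0.00725 = 115.

N* ≈ 77.2, C* ≈ 115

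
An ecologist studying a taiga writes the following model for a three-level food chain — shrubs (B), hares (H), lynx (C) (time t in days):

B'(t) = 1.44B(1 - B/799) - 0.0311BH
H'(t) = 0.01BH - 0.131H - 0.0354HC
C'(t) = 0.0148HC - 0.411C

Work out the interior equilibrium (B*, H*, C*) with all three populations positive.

B* ≈ 320, H* ≈ 27.8, C* ≈ 86.6

From dC/dt = 0: 0.0148H* = 0.411, so H* = 27.8.
From dB/dt = 0: 1.44(1 - B*/799) = 0.0311·27.8, giving B* = 799·(1 - 0.6) = 320.
From dH/dt = 0: 0.01·320 - 0.131 = 0.0354C*, so C* = 3.07/0.0354 = 86.6.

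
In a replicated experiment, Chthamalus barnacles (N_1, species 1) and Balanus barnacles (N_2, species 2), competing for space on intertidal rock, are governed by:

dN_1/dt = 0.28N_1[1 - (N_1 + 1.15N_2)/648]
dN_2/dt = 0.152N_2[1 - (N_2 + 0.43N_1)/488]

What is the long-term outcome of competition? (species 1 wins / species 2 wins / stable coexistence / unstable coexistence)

stable coexistence

Compare the nullcline intercepts: K1/α12 = 648/1.15 = 563 > K2 = 488; K2/α21 = 488/0.43 = 1130 > K1 = 648.
Since both inequalities hold, each species can invade when rare, so the interior equilibrium is stable.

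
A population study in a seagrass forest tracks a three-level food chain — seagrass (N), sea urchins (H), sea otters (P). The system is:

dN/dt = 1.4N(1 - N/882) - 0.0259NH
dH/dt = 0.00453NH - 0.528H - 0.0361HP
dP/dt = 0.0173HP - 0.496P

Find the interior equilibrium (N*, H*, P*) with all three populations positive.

N* ≈ 414, H* ≈ 28.7, P* ≈ 37.3

From dP/dt = 0: 0.0173H* = 0.496, so H* = 28.7.
From dN/dt = 0: 1.4(1 - N*/882) = 0.0259·28.7, giving N* = 882·(1 - 0.53) = 414.
From dH/dt = 0: 0.00453·414 - 0.528 = 0.0361P*, so P* = 1.35/0.0361 = 37.3.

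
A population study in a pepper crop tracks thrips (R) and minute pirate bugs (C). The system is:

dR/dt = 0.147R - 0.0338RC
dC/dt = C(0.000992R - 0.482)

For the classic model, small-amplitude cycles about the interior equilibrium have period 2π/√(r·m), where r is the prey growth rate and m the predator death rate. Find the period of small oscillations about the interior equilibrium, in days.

Here r = 0.147 and m = 0.482, so r·m = 0.0709.
ω = √0.0709 = 0.266 per day, hence T = 2π/ω ≈ 23.6 days.

T ≈ 23.6 days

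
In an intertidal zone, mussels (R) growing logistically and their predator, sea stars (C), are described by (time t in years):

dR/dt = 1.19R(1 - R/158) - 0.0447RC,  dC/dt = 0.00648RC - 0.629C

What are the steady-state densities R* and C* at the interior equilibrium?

R* ≈ 97.1, C* ≈ 10.3

From dC/dt = 0 with C > 0: 0.00648R* = 0.629, so R* = 97.1.
Substitute into dR/dt = 0: 1.19(1 - 97.1/158) = 0.0447C*.
The bracket is 0.386, giving C* = 0.459/0.0447 = 10.3.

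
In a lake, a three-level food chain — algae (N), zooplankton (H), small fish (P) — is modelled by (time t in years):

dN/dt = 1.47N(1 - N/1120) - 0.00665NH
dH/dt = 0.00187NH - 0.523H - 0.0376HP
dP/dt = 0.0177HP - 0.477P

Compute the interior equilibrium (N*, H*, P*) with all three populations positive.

From dP/dt = 0: 0.0177H* = 0.477, so H* = 26.9.
From dN/dt = 0: 1.47(1 - N*/1120) = 0.00665·26.9, giving N* = 1120·(1 - 0.122) = 983.
From dH/dt = 0: 0.00187·983 - 0.523 = 0.0376P*, so P* = 1.32/0.0376 = 35.

N* ≈ 983, H* ≈ 26.9, P* ≈ 35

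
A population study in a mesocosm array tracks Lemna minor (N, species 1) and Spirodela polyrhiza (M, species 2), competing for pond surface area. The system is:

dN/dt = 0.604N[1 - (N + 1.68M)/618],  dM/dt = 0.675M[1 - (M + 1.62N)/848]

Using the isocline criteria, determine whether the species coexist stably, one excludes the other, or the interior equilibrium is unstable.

Compare the nullcline intercepts: K1/α12 = 618/1.68 = 368 < K2 = 848; K2/α21 = 848/1.62 = 523 < K1 = 618.
Since both are reversed, neither can invade when rare; the interior point is a saddle.

unstable coexistence (outcome depends on initial conditions)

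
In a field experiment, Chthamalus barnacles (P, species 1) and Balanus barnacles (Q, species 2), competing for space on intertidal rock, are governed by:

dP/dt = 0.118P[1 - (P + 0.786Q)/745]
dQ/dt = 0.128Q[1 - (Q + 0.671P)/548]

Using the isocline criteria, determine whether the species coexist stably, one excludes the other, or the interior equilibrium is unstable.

Compare the nullcline intercepts: K1/α12 = 745/0.786 = 948 > K2 = 548; K2/α21 = 548/0.671 = 817 > K1 = 745.
Since both inequalities hold, each species can invade when rare, so the interior equilibrium is stable.

stable coexistence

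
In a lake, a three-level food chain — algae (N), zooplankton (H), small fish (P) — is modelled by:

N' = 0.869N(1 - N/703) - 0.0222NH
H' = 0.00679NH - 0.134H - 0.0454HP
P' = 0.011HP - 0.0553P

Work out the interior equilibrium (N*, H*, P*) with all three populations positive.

From dP/dt = 0: 0.011H* = 0.0553, so H* = 5.03.
From dN/dt = 0: 0.869(1 - N*/703) = 0.0222·5.03, giving N* = 703·(1 - 0.128) = 613.
From dH/dt = 0: 0.00679·613 - 0.134 = 0.0454P*, so P* = 4.03/0.0454 = 88.7.

N* ≈ 613, H* ≈ 5.03, P* ≈ 88.7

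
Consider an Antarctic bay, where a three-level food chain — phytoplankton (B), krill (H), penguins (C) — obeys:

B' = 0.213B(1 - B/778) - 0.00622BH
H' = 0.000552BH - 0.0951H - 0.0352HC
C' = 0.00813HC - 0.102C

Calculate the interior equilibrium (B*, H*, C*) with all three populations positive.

B* ≈ 493, H* ≈ 12.5, C* ≈ 5.03

From dC/dt = 0: 0.00813H* = 0.102, so H* = 12.5.
From dB/dt = 0: 0.213(1 - B*/778) = 0.00622·12.5, giving B* = 778·(1 - 0.366) = 493.
From dH/dt = 0: 0.000552·493 - 0.0951 = 0.0352C*, so C* = 0.177/0.0352 = 5.03.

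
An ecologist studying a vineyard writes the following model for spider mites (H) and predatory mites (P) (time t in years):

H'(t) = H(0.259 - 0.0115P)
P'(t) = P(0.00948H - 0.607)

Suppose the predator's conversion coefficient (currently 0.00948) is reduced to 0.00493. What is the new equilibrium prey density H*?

H* ≈ 123

At the interior fixed point, setting dP/dt = 0 with P > 0 fixes H* = (predator death rate)/(HP coefficient) — independent of the other coefficients.
With the change, H* = 0.607/0.00493 = 123; it rises from 64.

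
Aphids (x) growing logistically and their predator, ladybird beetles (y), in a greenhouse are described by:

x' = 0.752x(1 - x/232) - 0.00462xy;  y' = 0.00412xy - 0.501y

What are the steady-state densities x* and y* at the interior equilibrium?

x* ≈ 122, y* ≈ 77.5

From dy/dt = 0 with y > 0: 0.00412x* = 0.501, so x* = 122.
Substitute into dx/dt = 0: 0.752(1 - 122/232) = 0.00462y*.
The bracket is 0.476, giving y* = 0.358/0.00462 = 77.5.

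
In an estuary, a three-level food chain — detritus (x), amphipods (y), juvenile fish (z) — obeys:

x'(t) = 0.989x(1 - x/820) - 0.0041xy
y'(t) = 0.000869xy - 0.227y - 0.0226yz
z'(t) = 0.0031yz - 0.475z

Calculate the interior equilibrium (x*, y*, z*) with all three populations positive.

From dz/dt = 0: 0.0031y* = 0.475, so y* = 153.
From dx/dt = 0: 0.989(1 - x*/820) = 0.0041·153, giving x* = 820·(1 - 0.635) = 299.
From dy/dt = 0: 0.000869·299 - 0.227 = 0.0226z*, so z* = 0.0329/0.0226 = 1.46.

x* ≈ 299, y* ≈ 153, z* ≈ 1.46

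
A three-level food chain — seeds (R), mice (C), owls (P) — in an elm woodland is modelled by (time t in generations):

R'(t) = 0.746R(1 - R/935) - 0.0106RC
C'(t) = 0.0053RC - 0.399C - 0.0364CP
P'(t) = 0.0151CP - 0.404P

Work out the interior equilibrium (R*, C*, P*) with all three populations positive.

From dP/dt = 0: 0.0151C* = 0.404, so C* = 26.8.
From dR/dt = 0: 0.746(1 - R*/935) = 0.0106·26.8, giving R* = 935·(1 - 0.38) = 580.
From dC/dt = 0: 0.0053·580 - 0.399 = 0.0364P*, so P* = 2.67/0.0364 = 73.4.

R* ≈ 580, C* ≈ 26.8, P* ≈ 73.4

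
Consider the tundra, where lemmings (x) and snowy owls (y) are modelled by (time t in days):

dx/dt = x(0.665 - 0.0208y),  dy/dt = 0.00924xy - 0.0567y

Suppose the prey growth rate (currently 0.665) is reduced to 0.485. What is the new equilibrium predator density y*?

y* ≈ 23.3

At the interior fixed point, setting dx/dt = 0 with x > 0 fixes y* = (prey growth rate)/(xy coefficient) — independent of the other coefficients.
With the change, y* = 0.485/0.0208 = 23.3; it falls from 32.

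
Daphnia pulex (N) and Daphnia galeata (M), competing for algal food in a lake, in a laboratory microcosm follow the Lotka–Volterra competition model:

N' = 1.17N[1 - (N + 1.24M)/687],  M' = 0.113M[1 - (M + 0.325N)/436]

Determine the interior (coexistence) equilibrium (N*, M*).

N* ≈ 245, M* ≈ 356

Setting both brackets to zero gives the nullclines N + 1.24M = 687 and 0.325N + M = 436.
Substituting M = 436 - 0.325N into the first: N(1 - 1.24·0.325) = 687 - 1.24·436.
So N* = 146/0.597 = 245, and then M* = 436 - 0.325·245 = 356.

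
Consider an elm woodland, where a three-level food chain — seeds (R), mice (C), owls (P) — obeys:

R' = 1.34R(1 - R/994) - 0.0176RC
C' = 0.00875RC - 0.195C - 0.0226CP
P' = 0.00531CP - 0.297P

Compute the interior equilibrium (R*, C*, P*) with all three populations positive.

R* ≈ 264, C* ≈ 55.9, P* ≈ 93.5

From dP/dt = 0: 0.00531C* = 0.297, so C* = 55.9.
From dR/dt = 0: 1.34(1 - R*/994) = 0.0176·55.9, giving R* = 994·(1 - 0.735) = 264.
From dC/dt = 0: 0.00875·264 - 0.195 = 0.0226P*, so P* = 2.11/0.0226 = 93.5.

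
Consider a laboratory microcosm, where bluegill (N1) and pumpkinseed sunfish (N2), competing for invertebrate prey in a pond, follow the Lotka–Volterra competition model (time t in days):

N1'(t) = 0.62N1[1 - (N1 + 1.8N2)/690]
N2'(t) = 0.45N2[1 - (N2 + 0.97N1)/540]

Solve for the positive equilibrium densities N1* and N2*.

N1* ≈ 378, N2* ≈ 173

Setting both brackets to zero gives the nullclines N1 + 1.8N2 = 690 and 0.97N1 + N2 = 540.
Substituting N2 = 540 - 0.97N1 into the first: N1(1 - 1.8·0.97) = 690 - 1.8·540.
So N1* = -282/-0.746 = 378, and then N2* = 540 - 0.97·378 = 173.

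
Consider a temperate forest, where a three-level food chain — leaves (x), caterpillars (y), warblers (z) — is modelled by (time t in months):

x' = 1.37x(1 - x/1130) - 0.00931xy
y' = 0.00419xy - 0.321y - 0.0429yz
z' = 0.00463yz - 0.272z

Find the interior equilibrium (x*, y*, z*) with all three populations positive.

x* ≈ 679, y* ≈ 58.7, z* ≈ 58.8

From dz/dt = 0: 0.00463y* = 0.272, so y* = 58.7.
From dx/dt = 0: 1.37(1 - x*/1130) = 0.00931·58.7, giving x* = 1130·(1 - 0.399) = 679.
From dy/dt = 0: 0.00419·679 - 0.321 = 0.0429z*, so z* = 2.52/0.0429 = 58.8.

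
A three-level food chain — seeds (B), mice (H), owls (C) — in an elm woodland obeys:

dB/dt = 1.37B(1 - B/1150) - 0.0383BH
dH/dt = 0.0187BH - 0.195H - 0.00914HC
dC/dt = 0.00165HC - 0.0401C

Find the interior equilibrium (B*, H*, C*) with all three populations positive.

B* ≈ 369, H* ≈ 24.3, C* ≈ 733

From dC/dt = 0: 0.00165H* = 0.0401, so H* = 24.3.
From dB/dt = 0: 1.37(1 - B*/1150) = 0.0383·24.3, giving B* = 1150·(1 - 0.679) = 369.
From dH/dt = 0: 0.0187·369 - 0.195 = 0.00914C*, so C* = 6.7/0.00914 = 733.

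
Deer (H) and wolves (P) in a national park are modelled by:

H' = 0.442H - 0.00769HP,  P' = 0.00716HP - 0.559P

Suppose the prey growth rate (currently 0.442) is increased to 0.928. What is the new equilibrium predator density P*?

At the interior fixed point, setting dH/dt = 0 with H > 0 fixes P* = (prey growth rate)/(HP coefficient) — independent of the other coefficients.
With the change, P* = 0.928/0.00769 = 121; it rises from 57.5.

P* ≈ 121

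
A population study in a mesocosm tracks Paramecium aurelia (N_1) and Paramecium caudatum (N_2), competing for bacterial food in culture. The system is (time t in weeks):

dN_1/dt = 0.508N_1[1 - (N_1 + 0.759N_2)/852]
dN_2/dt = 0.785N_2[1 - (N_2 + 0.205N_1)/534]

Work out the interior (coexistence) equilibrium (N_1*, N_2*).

N_1* ≈ 529, N_2* ≈ 426

Setting both brackets to zero gives the nullclines N_1 + 0.759N_2 = 852 and 0.205N_1 + N_2 = 534.
Substituting N_2 = 534 - 0.205N_1 into the first: N_1(1 - 0.759·0.205) = 852 - 0.759·534.
So N_1* = 447/0.844 = 529, and then N_2* = 534 - 0.205·529 = 426.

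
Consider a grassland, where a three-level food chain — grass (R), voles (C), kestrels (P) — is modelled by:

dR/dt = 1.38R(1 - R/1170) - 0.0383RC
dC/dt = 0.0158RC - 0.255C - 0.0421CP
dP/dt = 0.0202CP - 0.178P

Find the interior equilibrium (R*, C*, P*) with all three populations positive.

R* ≈ 884, C* ≈ 8.81, P* ≈ 326

From dP/dt = 0: 0.0202C* = 0.178, so C* = 8.81.
From dR/dt = 0: 1.38(1 - R*/1170) = 0.0383·8.81, giving R* = 1170·(1 - 0.245) = 884.
From dC/dt = 0: 0.0158·884 - 0.255 = 0.0421P*, so P* = 13.7/0.0421 = 326.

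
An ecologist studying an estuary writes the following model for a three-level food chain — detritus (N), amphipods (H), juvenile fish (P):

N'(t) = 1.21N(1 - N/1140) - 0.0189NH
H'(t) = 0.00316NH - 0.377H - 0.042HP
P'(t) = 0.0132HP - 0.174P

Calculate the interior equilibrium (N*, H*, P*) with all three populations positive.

From dP/dt = 0: 0.0132H* = 0.174, so H* = 13.2.
From dN/dt = 0: 1.21(1 - N*/1140) = 0.0189·13.2, giving N* = 1140·(1 - 0.206) = 905.
From dH/dt = 0: 0.00316·905 - 0.377 = 0.042P*, so P* = 2.48/0.042 = 59.1.

N* ≈ 905, H* ≈ 13.2, P* ≈ 59.1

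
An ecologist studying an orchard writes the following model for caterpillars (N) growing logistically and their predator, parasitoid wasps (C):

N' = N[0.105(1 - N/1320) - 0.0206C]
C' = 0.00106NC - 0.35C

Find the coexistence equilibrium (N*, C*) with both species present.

From dC/dt = 0 with C > 0: 0.00106N* = 0.35, so N* = 330.
Substitute into dN/dt = 0: 0.105(1 - 330/1320) = 0.0206C*.
The bracket is 0.75, giving C* = 0.0787/0.0206 = 3.82.

N* ≈ 330, C* ≈ 3.82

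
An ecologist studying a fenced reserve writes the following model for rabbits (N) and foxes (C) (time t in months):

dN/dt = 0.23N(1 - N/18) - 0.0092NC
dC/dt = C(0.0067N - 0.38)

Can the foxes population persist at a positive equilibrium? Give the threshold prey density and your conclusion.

The predator equation gives dC/dt > 0 only when N > 0.38/0.0067 = 56.7.
Without the predator, N → K = 18. Since 18 < 56.7, the predator cannot invade.

Threshold N = 56.7; K < 56.7, so no, the predator goes extinct.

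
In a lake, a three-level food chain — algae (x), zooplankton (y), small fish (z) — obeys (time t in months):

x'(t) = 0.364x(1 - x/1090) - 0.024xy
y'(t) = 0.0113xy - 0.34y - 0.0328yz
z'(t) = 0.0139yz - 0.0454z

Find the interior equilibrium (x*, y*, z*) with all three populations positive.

x* ≈ 855, y* ≈ 3.27, z* ≈ 284

From dz/dt = 0: 0.0139y* = 0.0454, so y* = 3.27.
From dx/dt = 0: 0.364(1 - x*/1090) = 0.024·3.27, giving x* = 1090·(1 - 0.215) = 855.
From dy/dt = 0: 0.0113·855 - 0.34 = 0.0328z*, so z* = 9.32/0.0328 = 284.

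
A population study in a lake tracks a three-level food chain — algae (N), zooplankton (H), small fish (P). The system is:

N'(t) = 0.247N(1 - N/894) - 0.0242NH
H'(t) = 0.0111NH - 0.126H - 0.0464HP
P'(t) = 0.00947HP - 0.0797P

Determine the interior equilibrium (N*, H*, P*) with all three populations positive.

N* ≈ 157, H* ≈ 8.42, P* ≈ 34.8

From dP/dt = 0: 0.00947H* = 0.0797, so H* = 8.42.
From dN/dt = 0: 0.247(1 - N*/894) = 0.0242·8.42, giving N* = 894·(1 - 0.825) = 157.
From dH/dt = 0: 0.0111·157 - 0.126 = 0.0464P*, so P* = 1.61/0.0464 = 34.8.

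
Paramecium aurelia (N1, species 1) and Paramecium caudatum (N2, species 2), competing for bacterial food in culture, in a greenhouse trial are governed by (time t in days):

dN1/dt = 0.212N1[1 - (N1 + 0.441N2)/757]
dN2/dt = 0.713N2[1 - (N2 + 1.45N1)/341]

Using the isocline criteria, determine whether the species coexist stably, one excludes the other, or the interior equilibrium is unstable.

Compare the nullcline intercepts: K1/α12 = 757/0.441 = 1720 > K2 = 341; K2/α21 = 341/1.45 = 235 < K1 = 757.
Since the inequalities point opposite ways, species 1 can invade but species 2 cannot.

species 1 excludes species 2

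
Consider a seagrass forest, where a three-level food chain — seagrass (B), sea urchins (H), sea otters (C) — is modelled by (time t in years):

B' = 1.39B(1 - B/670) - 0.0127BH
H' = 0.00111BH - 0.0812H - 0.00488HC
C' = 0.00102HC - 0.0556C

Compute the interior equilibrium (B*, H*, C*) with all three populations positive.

From dC/dt = 0: 0.00102H* = 0.0556, so H* = 54.5.
From dB/dt = 0: 1.39(1 - B*/670) = 0.0127·54.5, giving B* = 670·(1 - 0.498) = 336.
From dH/dt = 0: 0.00111·336 - 0.0812 = 0.00488C*, so C* = 0.292/0.00488 = 59.9.

B* ≈ 336, H* ≈ 54.5, C* ≈ 59.9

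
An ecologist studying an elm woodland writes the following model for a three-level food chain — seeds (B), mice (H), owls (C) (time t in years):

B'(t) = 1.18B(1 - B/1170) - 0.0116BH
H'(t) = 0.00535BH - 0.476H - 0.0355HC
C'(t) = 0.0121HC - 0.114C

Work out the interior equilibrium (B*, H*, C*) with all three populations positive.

From dC/dt = 0: 0.0121H* = 0.114, so H* = 9.42.
From dB/dt = 0: 1.18(1 - B*/1170) = 0.0116·9.42, giving B* = 1170·(1 - 0.0926) = 1060.
From dH/dt = 0: 0.00535·1060 - 0.476 = 0.0355C*, so C* = 5.2/0.0355 = 147.

B* ≈ 1060, H* ≈ 9.42, C* ≈ 147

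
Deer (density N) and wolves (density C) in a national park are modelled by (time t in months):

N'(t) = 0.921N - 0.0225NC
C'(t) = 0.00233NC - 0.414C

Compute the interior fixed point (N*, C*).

Set dC/dt = 0 with C > 0: 0.00233N - 0.414 = 0, so N* = 0.414/0.00233 = 178.
Set dN/dt = 0 with N > 0: 0.921 - 0.0225C = 0, so C* = 0.921/0.0225 = 40.9.

N* ≈ 178, C* ≈ 40.9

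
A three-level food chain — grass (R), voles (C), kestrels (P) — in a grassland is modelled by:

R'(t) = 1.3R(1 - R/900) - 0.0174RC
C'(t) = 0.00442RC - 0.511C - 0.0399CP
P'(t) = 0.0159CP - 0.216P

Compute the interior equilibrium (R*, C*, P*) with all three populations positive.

R* ≈ 736, C* ≈ 13.6, P* ≈ 68.8

From dP/dt = 0: 0.0159C* = 0.216, so C* = 13.6.
From dR/dt = 0: 1.3(1 - R*/900) = 0.0174·13.6, giving R* = 900·(1 - 0.182) = 736.
From dC/dt = 0: 0.00442·736 - 0.511 = 0.0399P*, so P* = 2.74/0.0399 = 68.8.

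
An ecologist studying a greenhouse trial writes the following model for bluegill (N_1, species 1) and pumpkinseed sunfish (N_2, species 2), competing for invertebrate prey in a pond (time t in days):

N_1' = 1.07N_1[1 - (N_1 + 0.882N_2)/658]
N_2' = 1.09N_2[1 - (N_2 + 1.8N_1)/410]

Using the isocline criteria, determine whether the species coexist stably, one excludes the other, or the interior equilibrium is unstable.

species 1 excludes species 2

Compare the nullcline intercepts: K1/α12 = 658/0.882 = 746 > K2 = 410; K2/α21 = 410/1.8 = 228 < K1 = 658.
Since the inequalities point opposite ways, species 1 can invade but species 2 cannot.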